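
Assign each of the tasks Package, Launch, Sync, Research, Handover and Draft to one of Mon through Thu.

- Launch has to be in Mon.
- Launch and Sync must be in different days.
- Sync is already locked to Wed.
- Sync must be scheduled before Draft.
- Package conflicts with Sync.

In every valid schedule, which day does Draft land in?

Precedence pushes Draft to at least Thu.
So Draft is pinned to Thu.

Thu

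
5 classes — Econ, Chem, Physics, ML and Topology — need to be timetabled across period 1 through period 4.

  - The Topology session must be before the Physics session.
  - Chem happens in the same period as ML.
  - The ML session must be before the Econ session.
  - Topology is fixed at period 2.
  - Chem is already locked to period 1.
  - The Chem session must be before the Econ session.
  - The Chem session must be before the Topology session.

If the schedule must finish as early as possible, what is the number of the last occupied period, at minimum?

The precedence chain requires at least 3 distinct periods.
3 works (last occupied period: period 3): for example Econ -> period 2, ML -> period 1, Physics -> period 3, Topology -> period 2, Chem -> period 1.

3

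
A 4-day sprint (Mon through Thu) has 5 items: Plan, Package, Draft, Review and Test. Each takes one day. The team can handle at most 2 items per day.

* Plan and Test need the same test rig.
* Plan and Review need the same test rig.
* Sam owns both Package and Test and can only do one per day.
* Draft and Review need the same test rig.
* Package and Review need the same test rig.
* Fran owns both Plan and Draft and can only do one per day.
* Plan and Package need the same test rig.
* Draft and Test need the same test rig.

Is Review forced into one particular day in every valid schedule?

No

Review can be Mon (e.g. Draft in Wed; Plan in Tue; Review in Mon; Package in Wed; Test in Mon) or Tue (e.g. Plan -> Mon; Draft -> Wed; Review -> Tue; Package -> Wed; Test -> Tue).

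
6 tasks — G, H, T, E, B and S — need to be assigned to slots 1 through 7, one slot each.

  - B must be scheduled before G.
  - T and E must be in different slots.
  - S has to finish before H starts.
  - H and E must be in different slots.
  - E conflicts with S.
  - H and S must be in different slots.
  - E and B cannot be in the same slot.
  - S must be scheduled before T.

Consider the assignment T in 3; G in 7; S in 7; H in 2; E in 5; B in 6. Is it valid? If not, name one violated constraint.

No. S has to finish before H starts is not satisfied.

S must be scheduled before T — violated.
B must be scheduled before G — holds.
E and B cannot be in the same slot — holds.
H and E must be in different slots — holds.
E conflicts with S — holds.
S has to finish before H starts — violated.
H and S must be in different slots — holds.
T and E must be in different slots — holds.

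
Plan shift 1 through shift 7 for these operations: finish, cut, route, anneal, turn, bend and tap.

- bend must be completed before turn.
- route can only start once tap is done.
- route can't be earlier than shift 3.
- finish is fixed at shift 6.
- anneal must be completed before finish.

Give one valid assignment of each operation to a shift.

turn -> shift 2, bend -> shift 1, finish -> shift 6, tap -> shift 1, route -> shift 3, cut -> shift 1, anneal -> shift 1

Checking: anneal(shift 1) before finish(shift 6); bend(shift 1) before turn(shift 2); tap(shift 1) before route(shift 3); route=shift 3 in [shift 3,shift 7]; finish=shift 6 in [shift 6,shift 6].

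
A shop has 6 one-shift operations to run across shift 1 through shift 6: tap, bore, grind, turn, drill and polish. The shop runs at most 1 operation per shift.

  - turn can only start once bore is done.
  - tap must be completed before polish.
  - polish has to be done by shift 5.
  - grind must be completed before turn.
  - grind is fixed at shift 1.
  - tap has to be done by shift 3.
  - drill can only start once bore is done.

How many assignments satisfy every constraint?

10

Splitting on tap: it can be shift 2 (6), shift 3 (4). Listing each branch's schedules as (bore, grind, turn, drill, polish) by shift number:
tap=shift 2: (3,1,4,6,5) (3,1,5,6,4) (3,1,6,4,5) (3,1,6,5,4) (4,1,5,6,3) (4,1,6,5,3) — 6.
tap=shift 3: (2,1,4,6,5) (2,1,5,6,4) (2,1,6,4,5) (2,1,6,5,4) — 4.
Summing: 6 + 4 = 10.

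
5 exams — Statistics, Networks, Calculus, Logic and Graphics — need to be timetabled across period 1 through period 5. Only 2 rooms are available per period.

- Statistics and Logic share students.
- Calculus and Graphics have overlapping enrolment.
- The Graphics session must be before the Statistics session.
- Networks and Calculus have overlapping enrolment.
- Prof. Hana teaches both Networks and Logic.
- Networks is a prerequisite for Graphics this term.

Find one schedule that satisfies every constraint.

Statistics=period 3; Logic=period 2; Networks=period 1; Calculus=period 3; Graphics=period 2

Checking: Networks(period 1) before Graphics(period 2); Graphics(period 2) before Statistics(period 3); Calculus(period 3) != Graphics(period 2); Networks(period 1) != Logic(period 2); Statistics(period 3) != Logic(period 2); Networks(period 1) != Calculus(period 3); max 2 per period (cap 2).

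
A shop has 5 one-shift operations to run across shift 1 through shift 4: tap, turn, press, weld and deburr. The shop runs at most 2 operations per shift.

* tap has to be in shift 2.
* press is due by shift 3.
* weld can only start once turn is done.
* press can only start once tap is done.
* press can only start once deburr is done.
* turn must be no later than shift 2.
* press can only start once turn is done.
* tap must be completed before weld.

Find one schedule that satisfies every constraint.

turn in shift 1; weld in shift 3; press in shift 3; deburr in shift 1; tap in shift 2

Checking: tap(shift 2) before press(shift 3); deburr(shift 1) before press(shift 3); tap(shift 2) before weld(shift 3); turn(shift 1) before press(shift 3); turn(shift 1) before weld(shift 3); tap=shift 2 in [shift 2,shift 2]; turn=shift 1 in [shift 1,shift 2]; press=shift 3 in [shift 1,shift 3]; max 2 per shift (cap 2).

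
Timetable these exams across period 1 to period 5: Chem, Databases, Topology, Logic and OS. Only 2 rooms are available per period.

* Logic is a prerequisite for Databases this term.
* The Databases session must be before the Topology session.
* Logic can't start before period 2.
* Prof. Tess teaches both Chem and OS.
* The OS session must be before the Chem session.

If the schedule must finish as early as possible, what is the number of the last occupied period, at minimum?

The precedence chain requires at least 3 distinct periods.
With at most 2 per period and 5 exams, at least 3 periods are needed.
Propagating the time windows through the other constraints, Topology can't land before period 4, so the schedule must run through at least period 4.
4 works (last occupied period: period 4): for example Databases in period 3; Topology in period 4; Logic in period 2; OS in period 1; Chem in period 2.

period 4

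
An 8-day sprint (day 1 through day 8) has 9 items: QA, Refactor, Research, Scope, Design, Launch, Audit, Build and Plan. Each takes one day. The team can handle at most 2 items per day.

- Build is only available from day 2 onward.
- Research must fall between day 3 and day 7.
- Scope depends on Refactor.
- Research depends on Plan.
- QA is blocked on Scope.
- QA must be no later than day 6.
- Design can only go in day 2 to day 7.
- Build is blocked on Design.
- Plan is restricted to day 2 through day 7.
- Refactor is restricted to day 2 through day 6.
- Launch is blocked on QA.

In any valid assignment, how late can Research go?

Research is available from day 3; Research's own window allows nothing later than day 7.
Research at day 7 is achievable: Launch -> day 5; Design -> day 2; Refactor -> day 2; Scope -> day 3; Plan -> day 3; QA -> day 4; Research -> day 7; Audit -> day 1; Build -> day 4.

day 7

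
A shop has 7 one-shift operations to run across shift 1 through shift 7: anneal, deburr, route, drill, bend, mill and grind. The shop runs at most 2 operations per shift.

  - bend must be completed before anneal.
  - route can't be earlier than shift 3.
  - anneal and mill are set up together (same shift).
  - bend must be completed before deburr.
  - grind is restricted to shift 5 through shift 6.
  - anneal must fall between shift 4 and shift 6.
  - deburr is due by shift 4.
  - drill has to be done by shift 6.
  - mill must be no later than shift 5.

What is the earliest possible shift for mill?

Mill must be in the same shift as anneal, which can't be before shift 4, so mill is at least shift 4; mill's own window allows nothing later than shift 5.
mill at shift 4 is achievable: anneal -> shift 4; route -> shift 3; mill -> shift 4; grind -> shift 5; deburr -> shift 2; drill -> shift 1; bend -> shift 1.

shift 4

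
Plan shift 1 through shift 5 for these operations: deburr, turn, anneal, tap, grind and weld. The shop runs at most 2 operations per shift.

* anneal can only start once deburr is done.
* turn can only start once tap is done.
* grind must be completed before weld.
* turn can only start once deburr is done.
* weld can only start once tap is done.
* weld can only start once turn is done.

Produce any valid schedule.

anneal in shift 3; tap in shift 1; turn in shift 2; grind in shift 2; deburr in shift 1; weld in shift 3

Checking: tap(shift 1) before turn(shift 2); turn(shift 2) before weld(shift 3); grind(shift 2) before weld(shift 3); tap(shift 1) before weld(shift 3); deburr(shift 1) before turn(shift 2); deburr(shift 1) before anneal(shift 3); max 2 per shift (cap 2).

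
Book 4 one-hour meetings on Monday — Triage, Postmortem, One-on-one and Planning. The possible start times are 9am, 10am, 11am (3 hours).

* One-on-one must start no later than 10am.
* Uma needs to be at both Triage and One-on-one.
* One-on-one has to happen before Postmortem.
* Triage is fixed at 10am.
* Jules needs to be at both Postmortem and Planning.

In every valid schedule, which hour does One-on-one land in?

9am

One-on-one's window is 9am–10am.
Triage is fixed at 10am, and One-on-one can't share a hour with Triage.
So One-on-one must be 9am.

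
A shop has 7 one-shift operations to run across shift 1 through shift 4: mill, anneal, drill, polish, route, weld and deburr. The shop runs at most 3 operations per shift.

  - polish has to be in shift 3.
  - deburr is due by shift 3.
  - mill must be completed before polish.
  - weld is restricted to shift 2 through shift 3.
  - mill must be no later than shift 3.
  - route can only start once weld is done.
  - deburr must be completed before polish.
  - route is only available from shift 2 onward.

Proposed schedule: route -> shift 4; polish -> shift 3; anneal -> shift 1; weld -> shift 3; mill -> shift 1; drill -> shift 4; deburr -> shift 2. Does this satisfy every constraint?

Yes

deburr must be completed before polish — holds.
polish has to be in shift 3 — holds.
The shop runs at most 3 operations per shift — holds.
mill must be no later than shift 3 — holds.
deburr is due by shift 3 — holds.
weld is restricted to shift 2 through shift 3 — holds.
mill must be completed before polish — holds.
route is only available from shift 2 onward — holds.
route can only start once weld is done — holds.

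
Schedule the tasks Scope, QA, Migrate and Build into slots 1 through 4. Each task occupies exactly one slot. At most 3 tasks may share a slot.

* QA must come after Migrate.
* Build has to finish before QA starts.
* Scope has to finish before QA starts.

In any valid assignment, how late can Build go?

Downstream work caps Build at 3.
Build at 3 is achievable: QA in 4; Build in 3; Migrate in 1; Scope in 1.

3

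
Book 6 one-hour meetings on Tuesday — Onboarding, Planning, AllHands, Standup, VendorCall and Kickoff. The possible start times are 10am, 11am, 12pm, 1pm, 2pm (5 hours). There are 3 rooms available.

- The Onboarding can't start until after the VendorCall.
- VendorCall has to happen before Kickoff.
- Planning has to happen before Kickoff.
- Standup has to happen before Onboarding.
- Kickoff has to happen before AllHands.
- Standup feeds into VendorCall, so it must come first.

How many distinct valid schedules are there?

Splitting on Onboarding: it can be 12pm (7), 1pm (13), 2pm (13). Listing each branch's schedules as (Planning, AllHands, Standup, VendorCall, Kickoff):
Onboarding=12pm: (10am,1pm,10am,11am,12pm) (10am,2pm,10am,11am,12pm) (10am,2pm,10am,11am,1pm) (11am,1pm,10am,11am,12pm) (11am,2pm,10am,11am,12pm) (11am,2pm,10am,11am,1pm) (12pm,2pm,10am,11am,1pm) — 7.
Onboarding=1pm: (10am,1pm,10am,11am,12pm) (10am,2pm,10am,11am,12pm) (10am,2pm,10am,11am,1pm) (10am,2pm,10am,12pm,1pm) (10am,2pm,11am,12pm,1pm) (11am,1pm,10am,11am,12pm) (11am,2pm,10am,11am,12pm) (11am,2pm,10am,11am,1pm) (11am,2pm,10am,12pm,1pm) (11am,2pm,11am,12pm,1pm) (12pm,2pm,10am,11am,1pm) (12pm,2pm,10am,12pm,1pm) (12pm,2pm,11am,12pm,1pm) — 13.
Onboarding=2pm: (10am,1pm,10am,11am,12pm) (10am,2pm,10am,11am,12pm) (10am,2pm,10am,11am,1pm) (10am,2pm,10am,12pm,1pm) (10am,2pm,11am,12pm,1pm) (11am,1pm,10am,11am,12pm) (11am,2pm,10am,11am,12pm) (11am,2pm,10am,11am,1pm) (11am,2pm,10am,12pm,1pm) (11am,2pm,11am,12pm,1pm) (12pm,2pm,10am,11am,1pm) (12pm,2pm,10am,12pm,1pm) (12pm,2pm,11am,12pm,1pm) — 13.
Summing: 7 + 13 + 13 = 33.

33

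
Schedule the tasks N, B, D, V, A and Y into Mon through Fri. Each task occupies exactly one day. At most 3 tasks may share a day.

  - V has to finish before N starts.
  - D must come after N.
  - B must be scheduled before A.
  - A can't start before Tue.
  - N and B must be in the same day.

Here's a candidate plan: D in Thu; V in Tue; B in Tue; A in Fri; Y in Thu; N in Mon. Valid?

D must come after N — holds.
V has to finish before N starts — violated.
At most 3 tasks may share a day — holds.
N and B must be in the same day — violated.
B must be scheduled before A — holds.
A can't start before Tue — holds.

No — it violates: V has to finish before N starts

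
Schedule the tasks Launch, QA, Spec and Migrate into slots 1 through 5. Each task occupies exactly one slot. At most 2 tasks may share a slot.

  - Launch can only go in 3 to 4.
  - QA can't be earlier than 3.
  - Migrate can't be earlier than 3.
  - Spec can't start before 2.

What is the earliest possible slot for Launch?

Launch is available from 3; Launch's own window allows nothing later than 4.
Launch at 3 is achievable: Spec=2; Launch=3; Migrate=4; QA=3.

3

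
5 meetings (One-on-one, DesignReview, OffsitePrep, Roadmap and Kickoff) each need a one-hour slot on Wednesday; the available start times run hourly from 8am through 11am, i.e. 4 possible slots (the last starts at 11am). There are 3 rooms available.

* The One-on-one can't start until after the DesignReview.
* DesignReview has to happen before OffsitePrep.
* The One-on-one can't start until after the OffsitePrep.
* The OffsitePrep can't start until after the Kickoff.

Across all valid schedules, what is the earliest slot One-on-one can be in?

10am

Precedence pushes One-on-one to at least 10am.
One-on-one at 10am is achievable: DesignReview -> 8am; One-on-one -> 10am; Roadmap -> 8am; Kickoff -> 8am; OffsitePrep -> 9am.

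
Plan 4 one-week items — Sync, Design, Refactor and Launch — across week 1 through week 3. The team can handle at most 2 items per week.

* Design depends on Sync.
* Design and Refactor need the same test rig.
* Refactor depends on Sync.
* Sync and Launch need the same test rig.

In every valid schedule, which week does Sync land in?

Downstream work caps Sync at week 2.
So Sync is pinned to week 1.

week 1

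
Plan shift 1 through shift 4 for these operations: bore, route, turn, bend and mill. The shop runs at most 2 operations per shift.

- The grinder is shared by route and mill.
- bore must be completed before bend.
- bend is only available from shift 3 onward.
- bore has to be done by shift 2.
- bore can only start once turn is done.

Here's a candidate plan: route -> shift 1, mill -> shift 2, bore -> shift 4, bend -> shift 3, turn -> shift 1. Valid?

No. bore has to be done by shift 2 is not satisfied.

bore can only start once turn is done — holds.
The grinder is shared by route and mill — holds.
bore has to be done by shift 2 — violated.
bore must be completed before bend — violated.
bend is only available from shift 3 onward — holds.
The shop runs at most 2 operations per shift — holds.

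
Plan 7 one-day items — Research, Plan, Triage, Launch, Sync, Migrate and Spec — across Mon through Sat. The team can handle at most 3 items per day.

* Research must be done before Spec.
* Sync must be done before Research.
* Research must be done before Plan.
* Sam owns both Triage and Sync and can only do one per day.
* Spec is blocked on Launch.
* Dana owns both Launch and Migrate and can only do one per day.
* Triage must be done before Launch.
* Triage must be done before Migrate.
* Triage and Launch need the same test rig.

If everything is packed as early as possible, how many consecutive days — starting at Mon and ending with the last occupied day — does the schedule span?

4 days

The precedence chain requires at least 3 distinct days.
With at most 3 per day and 7 work items, at least 3 days are needed.
Could 3 days be enough, i.e. nothing placed later than Wed? No: Plan must come after Research (at Mon or later) → {Tue, Wed}; Research must come before Plan (at Wed or earlier) → {Mon, Tue}; Research must come after Sync (at Mon or later) → {Tue}; Sync must come before Research (at Tue or earlier) → {Mon}; Spec must come after Research (at Tue or later) → {Wed}; Migrate must come after Triage (at Mon or later) → {Tue, Wed}; Triage must come before Migrate (at Wed or earlier) → {Mon, Tue}; Launch must come after Triage (at Mon or later) → {Tue, Wed}; Launch must come before Spec (at Wed or earlier) → {Tue}; Triage can't share with Sync (Mon) → {Tue}; Launch can't share with Triage (Tue) → nothing is left.
So 3 days is not enough.
4 works (last occupied day: Thu): for example Triage=Tue, Sync=Mon, Plan=Wed, Research=Tue, Migrate=Thu, Launch=Wed, Spec=Thu.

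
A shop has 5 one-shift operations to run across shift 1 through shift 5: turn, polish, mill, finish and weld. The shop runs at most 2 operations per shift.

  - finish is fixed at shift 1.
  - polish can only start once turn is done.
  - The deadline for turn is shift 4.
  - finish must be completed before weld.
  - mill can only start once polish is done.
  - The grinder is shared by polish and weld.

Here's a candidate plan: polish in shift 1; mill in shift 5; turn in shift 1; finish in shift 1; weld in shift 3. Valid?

The shop runs at most 2 operations per shift — violated.
The grinder is shared by polish and weld — holds.
The deadline for turn is shift 4 — holds.
finish is fixed at shift 1 — holds.
finish must be completed before weld — holds.
polish can only start once turn is done — violated.
mill can only start once polish is done — holds.

No — it violates: The shop runs at most 2 operations per shift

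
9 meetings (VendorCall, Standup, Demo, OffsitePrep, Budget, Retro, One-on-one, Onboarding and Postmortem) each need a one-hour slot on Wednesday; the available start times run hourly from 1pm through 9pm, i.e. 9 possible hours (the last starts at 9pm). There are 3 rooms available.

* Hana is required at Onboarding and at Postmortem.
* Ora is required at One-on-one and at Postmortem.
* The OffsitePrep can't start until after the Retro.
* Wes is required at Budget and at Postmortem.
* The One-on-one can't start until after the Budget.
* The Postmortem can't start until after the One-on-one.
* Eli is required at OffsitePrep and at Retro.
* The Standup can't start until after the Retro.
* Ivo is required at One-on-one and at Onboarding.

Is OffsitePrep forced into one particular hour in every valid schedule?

OffsitePrep can be 2pm (e.g. Retro=1pm, Postmortem=3pm, OffsitePrep=2pm, VendorCall=1pm, Budget=1pm, Demo=3pm, One-on-one=2pm, Standup=2pm, Onboarding=4pm) or 3pm (e.g. Retro=1pm; VendorCall=1pm; Standup=2pm; Budget=1pm; Postmortem=3pm; Onboarding=4pm; One-on-one=2pm; Demo=2pm; OffsitePrep=3pm).

No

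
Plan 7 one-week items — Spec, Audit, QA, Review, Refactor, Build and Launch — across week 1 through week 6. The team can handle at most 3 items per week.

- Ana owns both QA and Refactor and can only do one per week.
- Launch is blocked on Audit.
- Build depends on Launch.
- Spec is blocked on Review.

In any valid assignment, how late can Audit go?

Downstream work caps Audit at week 4.
Audit at week 4 is achievable: QA in week 1, Audit in week 4, Build in week 6, Spec in week 2, Review in week 1, Launch in week 5, Refactor in week 2.

week 4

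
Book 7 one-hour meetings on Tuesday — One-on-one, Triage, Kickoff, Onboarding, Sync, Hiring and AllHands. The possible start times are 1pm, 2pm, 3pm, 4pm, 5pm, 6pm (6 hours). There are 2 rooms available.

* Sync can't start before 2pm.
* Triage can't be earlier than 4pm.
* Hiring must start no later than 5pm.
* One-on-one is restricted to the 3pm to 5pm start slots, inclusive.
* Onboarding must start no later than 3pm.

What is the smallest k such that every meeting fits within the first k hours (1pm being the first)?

4 hours

With at most 2 per hour and 7 meetings, at least 4 hours are needed.
Triage can't be placed before 4pm — that is hour 4 counting from 1pm — so the schedule must run through at least 4 hours.
4 works (last occupied hour: 4pm): for example Hiring=2pm; AllHands=3pm; Sync=2pm; Kickoff=1pm; Triage=4pm; Onboarding=1pm; One-on-one=3pm.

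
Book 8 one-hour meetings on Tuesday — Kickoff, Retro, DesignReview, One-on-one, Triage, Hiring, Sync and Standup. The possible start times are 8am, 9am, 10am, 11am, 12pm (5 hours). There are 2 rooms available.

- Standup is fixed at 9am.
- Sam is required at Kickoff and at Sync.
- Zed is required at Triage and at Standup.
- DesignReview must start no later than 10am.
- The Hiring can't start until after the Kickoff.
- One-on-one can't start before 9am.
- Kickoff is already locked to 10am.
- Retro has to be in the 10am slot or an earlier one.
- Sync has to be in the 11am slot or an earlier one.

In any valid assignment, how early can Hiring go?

11am

Precedence pushes Hiring to at least 11am.
Hiring at 11am is achievable: Standup=9am; Retro=8am; Sync=11am; DesignReview=8am; Hiring=11am; Kickoff=10am; Triage=10am; One-on-one=9am.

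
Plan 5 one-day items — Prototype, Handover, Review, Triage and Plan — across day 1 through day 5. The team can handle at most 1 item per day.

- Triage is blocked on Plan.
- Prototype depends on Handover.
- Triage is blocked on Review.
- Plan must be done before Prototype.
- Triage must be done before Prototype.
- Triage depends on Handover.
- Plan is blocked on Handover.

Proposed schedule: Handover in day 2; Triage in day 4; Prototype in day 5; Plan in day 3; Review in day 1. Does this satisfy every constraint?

Yes, all constraints hold

Triage depends on Handover — holds.
Triage is blocked on Plan — holds.
Plan must be done before Prototype — holds.
Plan is blocked on Handover — holds.
The team can handle at most 1 item per day — holds.
Triage must be done before Prototype — holds.
Triage is blocked on Review — holds.
Prototype depends on Handover — holds.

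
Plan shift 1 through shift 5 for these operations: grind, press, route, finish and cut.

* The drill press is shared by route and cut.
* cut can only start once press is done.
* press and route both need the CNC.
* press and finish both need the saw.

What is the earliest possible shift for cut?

shift 2

Precedence pushes cut to at least shift 2.
cut at shift 2 is achievable: cut=shift 2, finish=shift 2, route=shift 3, press=shift 1, grind=shift 1.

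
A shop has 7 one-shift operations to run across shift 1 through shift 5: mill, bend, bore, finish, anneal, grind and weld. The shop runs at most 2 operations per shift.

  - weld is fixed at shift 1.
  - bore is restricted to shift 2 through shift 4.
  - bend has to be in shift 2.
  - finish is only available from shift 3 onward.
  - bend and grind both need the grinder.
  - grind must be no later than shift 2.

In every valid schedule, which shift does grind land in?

grind's window is shift 1–shift 2.
bend is fixed at shift 2, and grind can't share a shift with bend.
So grind must be shift 1.

shift 1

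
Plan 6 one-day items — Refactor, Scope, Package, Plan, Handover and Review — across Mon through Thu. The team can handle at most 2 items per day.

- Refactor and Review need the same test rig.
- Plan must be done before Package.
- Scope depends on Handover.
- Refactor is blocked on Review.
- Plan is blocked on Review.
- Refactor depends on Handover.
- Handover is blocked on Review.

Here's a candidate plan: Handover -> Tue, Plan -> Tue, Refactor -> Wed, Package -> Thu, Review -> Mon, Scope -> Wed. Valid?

Scope depends on Handover — holds.
Refactor depends on Handover — holds.
Plan is blocked on Review — holds.
Refactor is blocked on Review — holds.
Plan must be done before Package — holds.
Refactor and Review need the same test rig — holds.
Handover is blocked on Review — holds.
The team can handle at most 2 items per day — holds.

Valid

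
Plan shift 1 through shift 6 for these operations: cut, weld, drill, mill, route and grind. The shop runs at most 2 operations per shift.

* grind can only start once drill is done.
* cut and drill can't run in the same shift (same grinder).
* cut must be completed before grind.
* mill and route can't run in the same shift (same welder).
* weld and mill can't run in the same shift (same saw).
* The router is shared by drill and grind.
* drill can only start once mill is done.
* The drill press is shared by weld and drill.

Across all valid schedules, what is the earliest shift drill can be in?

Precedence pushes drill to at least shift 2; downstream work caps drill at shift 5.
drill at shift 2 is achievable: mill in shift 1, drill in shift 2, grind in shift 3, route in shift 2, cut in shift 1, weld in shift 3.

shift 2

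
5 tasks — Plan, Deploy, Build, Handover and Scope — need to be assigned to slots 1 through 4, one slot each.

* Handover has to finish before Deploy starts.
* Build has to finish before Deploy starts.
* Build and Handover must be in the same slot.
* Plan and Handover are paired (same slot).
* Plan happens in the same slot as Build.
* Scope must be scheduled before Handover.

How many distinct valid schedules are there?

Enumerating: Handover in 2; Build in 2; Deploy in 3; Scope in 1; Plan in 2 | Handover=2, Build=2, Deploy=4, Plan=2, Scope=1 | Handover in 3, Scope in 1, Build in 3, Deploy in 4, Plan in 3 | Deploy in 4, Build in 3, Plan in 3, Scope in 2, Handover in 3.

4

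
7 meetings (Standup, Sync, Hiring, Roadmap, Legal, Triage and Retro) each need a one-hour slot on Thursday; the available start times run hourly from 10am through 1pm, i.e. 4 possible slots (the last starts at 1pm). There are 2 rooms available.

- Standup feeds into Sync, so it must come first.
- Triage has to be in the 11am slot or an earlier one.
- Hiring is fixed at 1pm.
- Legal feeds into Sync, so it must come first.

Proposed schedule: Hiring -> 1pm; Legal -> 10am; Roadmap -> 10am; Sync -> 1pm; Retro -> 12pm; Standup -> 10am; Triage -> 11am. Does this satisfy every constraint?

Invalid. There are 2 rooms available.

Standup feeds into Sync, so it must come first — holds.
Hiring is fixed at 1pm — holds.
There are 2 rooms available — violated.
Triage has to be in the 11am slot or an earlier one — holds.
Legal feeds into Sync, so it must come first — holds.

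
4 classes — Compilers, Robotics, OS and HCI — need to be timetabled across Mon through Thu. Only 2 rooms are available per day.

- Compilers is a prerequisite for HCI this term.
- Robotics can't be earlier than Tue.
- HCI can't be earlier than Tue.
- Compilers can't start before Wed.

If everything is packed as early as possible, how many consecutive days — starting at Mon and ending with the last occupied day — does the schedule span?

4

The precedence chain requires at least 2 distinct days.
With at most 2 per day and 4 classes, at least 2 days are needed.
Propagating the time windows through the other constraints, HCI can't land before Thu — that is day 4 counting from Mon — so the schedule must run through at least 4 days.
4 works (last occupied day: Thu): for example Compilers in Wed; Robotics in Tue; OS in Mon; HCI in Thu.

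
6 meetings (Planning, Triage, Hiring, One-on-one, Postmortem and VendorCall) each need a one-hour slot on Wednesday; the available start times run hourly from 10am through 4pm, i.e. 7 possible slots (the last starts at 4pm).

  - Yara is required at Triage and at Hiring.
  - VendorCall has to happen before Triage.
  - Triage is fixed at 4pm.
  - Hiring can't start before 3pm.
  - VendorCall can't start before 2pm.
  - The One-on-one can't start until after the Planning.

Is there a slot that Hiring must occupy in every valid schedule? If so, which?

3pm

Hiring's window is 3pm–4pm.
Triage is fixed at 4pm, and Hiring can't share a slot with Triage.
So Hiring must be 3pm.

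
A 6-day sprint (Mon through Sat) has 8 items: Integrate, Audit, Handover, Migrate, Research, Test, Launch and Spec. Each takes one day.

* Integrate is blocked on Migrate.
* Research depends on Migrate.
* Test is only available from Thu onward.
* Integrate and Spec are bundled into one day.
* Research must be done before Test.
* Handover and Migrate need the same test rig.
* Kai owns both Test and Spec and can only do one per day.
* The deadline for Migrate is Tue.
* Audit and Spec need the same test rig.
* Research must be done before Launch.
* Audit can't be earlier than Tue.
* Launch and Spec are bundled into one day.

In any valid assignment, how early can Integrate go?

Wed

Integrate must be in the same day as Launch, which can't be before Wed, so Integrate is at least Wed.
Integrate at Wed is achievable: Handover=Tue; Research=Tue; Test=Thu; Spec=Wed; Migrate=Mon; Audit=Tue; Launch=Wed; Integrate=Wed.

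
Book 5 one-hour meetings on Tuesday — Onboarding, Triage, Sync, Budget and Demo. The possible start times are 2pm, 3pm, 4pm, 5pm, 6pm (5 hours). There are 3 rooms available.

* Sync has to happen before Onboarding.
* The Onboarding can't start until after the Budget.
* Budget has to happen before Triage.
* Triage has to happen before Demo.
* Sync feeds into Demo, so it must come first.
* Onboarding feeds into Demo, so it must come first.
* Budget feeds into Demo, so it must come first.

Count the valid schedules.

40

Splitting on Onboarding: it can be 3pm (6), 4pm (16), 5pm (18). Listing each branch's schedules as (Triage, Sync, Budget, Demo):
Onboarding=3pm: (3pm,2pm,2pm,4pm) (3pm,2pm,2pm,5pm) (3pm,2pm,2pm,6pm) (4pm,2pm,2pm,5pm) (4pm,2pm,2pm,6pm) (5pm,2pm,2pm,6pm) — 6.
Onboarding=4pm: (3pm,2pm,2pm,5pm) (3pm,2pm,2pm,6pm) (3pm,3pm,2pm,5pm) (3pm,3pm,2pm,6pm) (4pm,2pm,2pm,5pm) (4pm,2pm,2pm,6pm) (4pm,2pm,3pm,5pm) (4pm,2pm,3pm,6pm) (4pm,3pm,2pm,5pm) (4pm,3pm,2pm,6pm) (4pm,3pm,3pm,5pm) (4pm,3pm,3pm,6pm) (5pm,2pm,2pm,6pm) (5pm,2pm,3pm,6pm) (5pm,3pm,2pm,6pm) (5pm,3pm,3pm,6pm) — 16.
Onboarding=5pm: (3pm,2pm,2pm,6pm) (3pm,3pm,2pm,6pm) (3pm,4pm,2pm,6pm) (4pm,2pm,2pm,6pm) (4pm,2pm,3pm,6pm) (4pm,3pm,2pm,6pm) (4pm,3pm,3pm,6pm) (4pm,4pm,2pm,6pm) (4pm,4pm,3pm,6pm) (5pm,2pm,2pm,6pm) (5pm,2pm,3pm,6pm) (5pm,2pm,4pm,6pm) (5pm,3pm,2pm,6pm) (5pm,3pm,3pm,6pm) (5pm,3pm,4pm,6pm) (5pm,4pm,2pm,6pm) (5pm,4pm,3pm,6pm) (5pm,4pm,4pm,6pm) — 18.
Summing: 6 + 16 + 18 = 40.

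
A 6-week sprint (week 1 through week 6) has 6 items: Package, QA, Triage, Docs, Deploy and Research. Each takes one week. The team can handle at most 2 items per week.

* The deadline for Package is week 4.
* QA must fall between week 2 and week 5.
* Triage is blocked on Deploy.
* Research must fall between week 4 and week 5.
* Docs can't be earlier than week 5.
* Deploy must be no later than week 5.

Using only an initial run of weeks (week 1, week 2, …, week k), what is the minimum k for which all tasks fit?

5

The precedence chain requires at least 2 distinct weeks.
With at most 2 per week and 6 tasks, at least 3 weeks are needed.
Docs can't be placed before week 5, so the schedule must run through at least week 5.
5 works (last occupied week: week 5): for example QA in week 2, Triage in week 2, Deploy in week 1, Package in week 1, Docs in week 5, Research in week 4.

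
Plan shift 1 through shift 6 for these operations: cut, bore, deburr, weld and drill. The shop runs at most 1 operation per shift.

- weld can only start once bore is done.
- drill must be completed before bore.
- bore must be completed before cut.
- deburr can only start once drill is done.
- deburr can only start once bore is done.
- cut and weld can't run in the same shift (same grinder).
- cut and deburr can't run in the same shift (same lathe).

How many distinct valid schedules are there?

Splitting on cut: it can be shift 3 (6), shift 4 (10), shift 5 (10), shift 6 (10). Listing each branch's schedules as (bore, deburr, weld, drill) by shift number:
cut=shift 3: (2,4,5,1) (2,4,6,1) (2,5,4,1) (2,5,6,1) (2,6,4,1) (2,6,5,1) — 6.
cut=shift 4: (2,3,5,1) (2,3,6,1) (2,5,3,1) (2,5,6,1) (2,6,3,1) (2,6,5,1) (3,5,6,1) (3,5,6,2) (3,6,5,1) (3,6,5,2) — 10.
cut=shift 5: (2,3,4,1) (2,3,6,1) (2,4,3,1) (2,4,6,1) (2,6,3,1) (2,6,4,1) (3,4,6,1) (3,4,6,2) (3,6,4,1) (3,6,4,2) — 10.
cut=shift 6: (2,3,4,1) (2,3,5,1) (2,4,3,1) (2,4,5,1) (2,5,3,1) (2,5,4,1) (3,4,5,1) (3,4,5,2) (3,5,4,1) (3,5,4,2) — 10.
Summing: 6 + 10 + 10 + 10 = 36.

36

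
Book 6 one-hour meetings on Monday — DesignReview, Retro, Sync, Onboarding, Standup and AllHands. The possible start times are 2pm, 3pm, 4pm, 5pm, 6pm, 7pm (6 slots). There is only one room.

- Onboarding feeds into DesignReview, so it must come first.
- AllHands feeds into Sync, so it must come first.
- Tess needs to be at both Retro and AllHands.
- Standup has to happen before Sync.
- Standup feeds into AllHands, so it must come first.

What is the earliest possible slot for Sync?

4pm

Precedence pushes Sync to at least 4pm.
Sync at 4pm is achievable: Standup -> 2pm, Onboarding -> 5pm, DesignReview -> 6pm, AllHands -> 3pm, Sync -> 4pm, Retro -> 7pm.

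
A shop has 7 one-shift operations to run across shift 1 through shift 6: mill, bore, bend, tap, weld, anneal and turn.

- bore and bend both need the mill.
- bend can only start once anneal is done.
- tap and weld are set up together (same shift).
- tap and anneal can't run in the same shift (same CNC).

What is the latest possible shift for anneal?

Downstream work caps anneal at shift 5.
anneal at shift 5 is achievable: weld in shift 1; bend in shift 6; bore in shift 1; tap in shift 1; anneal in shift 5; turn in shift 1; mill in shift 1.

shift 5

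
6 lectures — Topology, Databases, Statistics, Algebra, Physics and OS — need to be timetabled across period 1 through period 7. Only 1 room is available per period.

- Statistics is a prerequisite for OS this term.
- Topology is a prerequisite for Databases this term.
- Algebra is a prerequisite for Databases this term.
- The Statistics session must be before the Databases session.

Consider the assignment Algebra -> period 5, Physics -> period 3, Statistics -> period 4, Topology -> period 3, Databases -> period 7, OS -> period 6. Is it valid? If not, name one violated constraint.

Only 1 room is available per period — violated.
Topology is a prerequisite for Databases this term — holds.
The Statistics session must be before the Databases session — holds.
Statistics is a prerequisite for OS this term — holds.
Algebra is a prerequisite for Databases this term — holds.

Invalid. Only 1 room is available per period.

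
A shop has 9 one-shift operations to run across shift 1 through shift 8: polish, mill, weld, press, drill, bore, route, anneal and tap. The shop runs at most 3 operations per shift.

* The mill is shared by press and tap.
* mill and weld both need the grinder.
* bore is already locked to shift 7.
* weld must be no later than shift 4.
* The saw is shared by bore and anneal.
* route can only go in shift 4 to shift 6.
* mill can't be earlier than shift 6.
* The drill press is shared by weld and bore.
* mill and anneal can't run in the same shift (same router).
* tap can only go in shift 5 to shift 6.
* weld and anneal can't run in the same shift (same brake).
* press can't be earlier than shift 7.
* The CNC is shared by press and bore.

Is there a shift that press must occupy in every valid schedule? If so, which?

shift 8

press's window is shift 7–shift 8.
bore is fixed at shift 7, and press can't share a shift with bore.
So press must be shift 8.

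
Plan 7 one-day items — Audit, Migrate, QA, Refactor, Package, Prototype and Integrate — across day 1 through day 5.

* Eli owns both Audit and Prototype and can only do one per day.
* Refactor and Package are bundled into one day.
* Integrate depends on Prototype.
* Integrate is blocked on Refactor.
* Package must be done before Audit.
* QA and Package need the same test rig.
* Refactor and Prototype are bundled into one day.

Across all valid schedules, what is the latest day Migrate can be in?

day 5

Migrate at day 5 is achievable: QA=day 2; Prototype=day 1; Refactor=day 1; Integrate=day 2; Audit=day 2; Migrate=day 5; Package=day 1.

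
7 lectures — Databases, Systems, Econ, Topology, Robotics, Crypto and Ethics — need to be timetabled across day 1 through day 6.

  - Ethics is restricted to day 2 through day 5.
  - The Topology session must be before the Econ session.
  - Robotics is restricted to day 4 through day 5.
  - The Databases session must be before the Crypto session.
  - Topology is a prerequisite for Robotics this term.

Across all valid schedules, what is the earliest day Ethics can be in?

Ethics is available from day 2; Ethics's own window allows nothing later than day 5.
Ethics at day 2 is achievable: Ethics=day 2; Robotics=day 4; Systems=day 1; Econ=day 2; Topology=day 1; Databases=day 1; Crypto=day 2.

day 2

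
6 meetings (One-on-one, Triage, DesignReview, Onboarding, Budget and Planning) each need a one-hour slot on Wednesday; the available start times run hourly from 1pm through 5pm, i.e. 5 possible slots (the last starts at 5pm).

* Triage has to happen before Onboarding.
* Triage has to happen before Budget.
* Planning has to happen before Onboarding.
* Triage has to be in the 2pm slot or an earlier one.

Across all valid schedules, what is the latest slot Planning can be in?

Downstream work caps Planning at 4pm.
Planning at 4pm is achievable: Budget -> 2pm; DesignReview -> 1pm; Onboarding -> 5pm; Triage -> 1pm; One-on-one -> 1pm; Planning -> 4pm.

4pm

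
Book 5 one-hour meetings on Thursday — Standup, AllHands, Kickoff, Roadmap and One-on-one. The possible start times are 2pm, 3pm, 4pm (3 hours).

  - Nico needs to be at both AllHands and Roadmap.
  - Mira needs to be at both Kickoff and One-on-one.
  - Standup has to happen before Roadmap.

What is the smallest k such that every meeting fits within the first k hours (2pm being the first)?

The precedence chain requires at least 2 distinct hours.
2 works (last occupied hour: 3pm): for example Standup=2pm; AllHands=2pm; Roadmap=3pm; One-on-one=3pm; Kickoff=2pm.

2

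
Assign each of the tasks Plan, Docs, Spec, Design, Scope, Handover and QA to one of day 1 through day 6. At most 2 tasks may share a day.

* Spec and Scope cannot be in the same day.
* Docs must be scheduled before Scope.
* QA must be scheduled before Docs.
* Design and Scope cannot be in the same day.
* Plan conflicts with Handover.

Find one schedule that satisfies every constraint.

Design in day 4, QA in day 1, Scope in day 3, Handover in day 3, Spec in day 2, Plan in day 1, Docs in day 2

Checking: QA(day 1) before Docs(day 2); Docs(day 2) before Scope(day 3); Plan(day 1) != Handover(day 3); Spec(day 2) != Scope(day 3); Design(day 4) != Scope(day 3); max 2 per day (cap 2).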